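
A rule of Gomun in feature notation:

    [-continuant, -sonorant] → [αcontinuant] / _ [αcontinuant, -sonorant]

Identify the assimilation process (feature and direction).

regressive manner assimilation

The rule copies [continuant] (continuancy) from the environment onto the target stops; since [±continuant] encodes the stop/fricative manner contrast, the assimilating dimension is manner.
Since the environment is written after the underscore, the trigger follows the target; the direction is regressive.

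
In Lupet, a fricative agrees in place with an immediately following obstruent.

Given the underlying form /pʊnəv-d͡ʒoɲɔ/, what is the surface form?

/v/ is a voiced labiodental fricative. The following trigger /d͡ʒ/ is postalveolar, so /v/ must become postalveolar as well.
The voiced postalveolar fricative is [ʒ], so /v/ → [ʒ].

[pʊnəʒd͡ʒoɲɔ]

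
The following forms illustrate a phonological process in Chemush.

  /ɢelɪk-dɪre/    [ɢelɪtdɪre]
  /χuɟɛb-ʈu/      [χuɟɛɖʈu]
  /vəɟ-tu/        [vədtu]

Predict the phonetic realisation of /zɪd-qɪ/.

The data show regressive place assimilation: /k/ → [t] before /d/; /b/ → [ɖ] before /ʈ/; /ɟ/ → [d] before /t/. In each pair only place changes, matching the following consonant, while manner and voice stay constant.
/d/ is a voiced alveolar stop. The following trigger /q/ is uvular, so /d/ must become uvular as well.
A voiced uvular stop is [ɢ], so the surface segment is [ɢ].

[zɪɢqɪ]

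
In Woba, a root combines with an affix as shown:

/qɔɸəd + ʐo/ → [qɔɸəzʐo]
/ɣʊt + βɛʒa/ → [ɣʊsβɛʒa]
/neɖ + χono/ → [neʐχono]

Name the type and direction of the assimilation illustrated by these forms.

Comparing underlying and surface forms, /d/ → [z] is the alternation; the neighbouring /ʐ/ is constant.
/d/ is a stop while /ʐ/ is a fricative; the output [z] is a fricative, matching the trigger — so the feature that spreads is manner.
Place and voice are unchanged, so the assimilation is partial, not total.
Checking the remaining alternations: /t/ → [s] before /β/ (stop → fricative, matching a fricative); /ɖ/ → [ʐ] before /χ/ (stop → fricative, matching a fricative) — only manner changes, and always toward the following segment.
The trigger is the following segment, so the direction is regressive (anticipatory).

regressive manner assimilation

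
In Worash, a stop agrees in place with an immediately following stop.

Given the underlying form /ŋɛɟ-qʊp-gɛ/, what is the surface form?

[ŋɛɢqʊkgɛ]

The rule targets /ɟ/ (voiced palatal stop), which sits before the trigger /q/ (uvular).
Changing only its place to uvular gives [ɢ] — the voiced uvular stop.
The same rule applies at the second boundary: /p/ → [k] next to /g/.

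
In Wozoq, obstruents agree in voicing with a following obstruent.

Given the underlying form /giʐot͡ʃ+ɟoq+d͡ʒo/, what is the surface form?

[giʐod͡ʒɟoɢd͡ʒo]

/t͡ʃ/ is a voiceless postalveolar affricate. The following trigger /ɟ/ is voiced, so /t͡ʃ/ must become voiced as well.
A voiced postalveolar affricate is [d͡ʒ], so the surface segment is [d͡ʒ].
At the second juncture, /q/ likewise becomes [ɢ] adjacent to /d͡ʒ/.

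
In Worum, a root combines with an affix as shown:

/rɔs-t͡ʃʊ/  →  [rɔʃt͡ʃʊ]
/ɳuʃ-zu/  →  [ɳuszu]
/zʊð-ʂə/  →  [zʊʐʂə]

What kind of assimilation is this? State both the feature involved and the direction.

The segment that alternates is /s/, which surfaces as [ʃ] when adjacent to /t͡ʃ/.
/s/ is alveolar while /t͡ʃ/ is postalveolar; the output [ʃ] is postalveolar, matching the trigger — so the feature that spreads is place.
Manner and voice are unchanged, so the assimilation is partial, not total.
The other alternating forms pattern the same way: /ʃ/ → [s] before /z/ (postalveolar → alveolar, matching alveolar); /ð/ → [ʐ] before /ʂ/ (dental → retroflex, matching retroflex) — only place changes, and always toward the following segment.
Since the segment that changes precedes the conditioning segment, the assimilation is regressive.

regressive place assimilation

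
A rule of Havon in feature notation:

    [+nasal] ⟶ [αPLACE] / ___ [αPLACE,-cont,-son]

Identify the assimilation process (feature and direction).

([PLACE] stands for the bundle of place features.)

regressive place assimilation

The rule copies the place features (abbreviated [PLACE]) from the environment onto the target, so the assimilating feature is place.
The conditioning segment sits to the right of the focus bar, meaning the trigger follows the segment that changes — regressive assimilation.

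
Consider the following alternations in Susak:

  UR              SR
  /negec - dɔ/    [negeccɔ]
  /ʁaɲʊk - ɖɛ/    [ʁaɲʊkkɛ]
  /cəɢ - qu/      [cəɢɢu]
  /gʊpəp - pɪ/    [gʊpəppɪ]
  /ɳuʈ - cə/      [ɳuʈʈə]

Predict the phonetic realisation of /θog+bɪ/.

The data show progressive total assimilation (/d/ → [c] after /c/; /ɖ/ → [k] after /k/; /q/ → [ɢ] after /ɢ/; /c/ → [ʈ] after /ʈ/): in every case the target segment becomes identical to its preceding neighbour, copying more than a single feature.
In [gʊpəppɪ] the two consonants at the boundary are already identical (/p/ + /p/), so the rule applies vacuously and nothing changes.
/b/ is the segment targeted by the rule; it sits immediately after /g/, so it assimilates completely and surfaces as [g].

[θoggɪ]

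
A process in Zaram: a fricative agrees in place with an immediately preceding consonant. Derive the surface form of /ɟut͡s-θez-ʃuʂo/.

The rule targets /θ/ (voiceless dental fricative), which sits after the trigger /t͡s/ (alveolar).
Changing only its place to alveolar gives [s] — the voiceless alveolar fricative.
The same rule applies at the second boundary: /ʃ/ → [s] next to /z/.

[ɟut͡ssezsuʂo]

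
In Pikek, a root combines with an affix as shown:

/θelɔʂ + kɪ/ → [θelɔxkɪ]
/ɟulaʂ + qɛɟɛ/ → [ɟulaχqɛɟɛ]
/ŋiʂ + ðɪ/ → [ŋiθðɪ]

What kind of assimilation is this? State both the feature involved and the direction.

Comparing underlying and surface forms, /ʂ/ → [x] is the alternation; the neighbouring /k/ is constant.
/ʂ/ is retroflex while /k/ is velar; the output [x] is velar, matching the trigger — so the feature that spreads is place.
Manner and voice are unchanged, so the assimilation is partial, not total.
Checking the remaining alternations: /ʂ/ → [χ] before /q/ (retroflex → uvular, matching uvular); /ʂ/ → [θ] before /ð/ (retroflex → dental, matching dental) — only place changes, and always toward the following segment.
The trigger is the following segment, so the direction is regressive (anticipatory).

regressive place assimilation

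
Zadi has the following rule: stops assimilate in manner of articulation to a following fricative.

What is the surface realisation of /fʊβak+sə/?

[fʊβaxsə]

/k/ is a voiceless velar stop. The following trigger /s/ is a fricative, so /k/ must become a fricative as well.
The voiceless velar fricative is [x], so /k/ → [x].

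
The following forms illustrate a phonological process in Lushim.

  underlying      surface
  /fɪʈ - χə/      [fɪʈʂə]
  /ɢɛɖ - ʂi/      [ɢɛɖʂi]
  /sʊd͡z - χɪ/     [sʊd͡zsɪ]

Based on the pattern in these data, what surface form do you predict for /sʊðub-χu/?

[sʊðubɸu]

The data show progressive place assimilation: /χ/ → [ʂ] after /ʈ/; /χ/ → [s] after /d͡z/. In each pair only place changes, matching the preceding consonant, while manner and voice stay constant.
Nothing changes in [ɢɛɖʂi]: there the adjacent consonants already agree in place (/ʂ/ and /ɖ/ are both retroflex), so this form is consistent with the same rule.
The rule targets /χ/ (voiceless uvular fricative), which sits after the trigger /b/ (bilabial).
Changing only its place to bilabial gives [ɸ] — the voiceless bilabial fricative.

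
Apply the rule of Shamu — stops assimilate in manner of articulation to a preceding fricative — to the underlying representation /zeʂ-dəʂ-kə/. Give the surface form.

The rule targets /d/ (voiced alveolar stop), which sits after the trigger /ʂ/ (fricative).
A voiced alveolar fricative is [z], so the surface segment is [z].
At the second juncture, /k/ likewise becomes [x] adjacent to /ʂ/.

[zeʂzəʂxə]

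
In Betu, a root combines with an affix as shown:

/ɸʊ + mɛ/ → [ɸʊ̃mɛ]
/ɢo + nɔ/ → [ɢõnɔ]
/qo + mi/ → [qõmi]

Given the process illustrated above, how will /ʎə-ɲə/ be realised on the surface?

[ʎə̃ɲə]

The data show regressive nasality assimilation (vowel nasalisation): /ʊ/ → [ʊ̃] before /m/; /o/ → [õ] before /n/; /o/ → [õ] before /m/ — a vowel is nasalised by an immediately following nasal consonant.
The vowel /ə/ is adjacent to the following nasal /ɲ/, so it acquires [+nasal] and surfaces as [ə̃].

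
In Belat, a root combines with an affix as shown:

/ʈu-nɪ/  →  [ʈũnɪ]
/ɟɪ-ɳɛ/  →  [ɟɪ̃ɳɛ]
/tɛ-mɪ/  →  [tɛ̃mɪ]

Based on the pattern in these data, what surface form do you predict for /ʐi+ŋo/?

The data show regressive nasality assimilation (vowel nasalisation): /u/ → [ũ] before /n/; /ɪ/ → [ɪ̃] before /ɳ/; /ɛ/ → [ɛ̃] before /m/ — a vowel is nasalised by an immediately following nasal consonant.
/i/ sits next to the nasal /ŋ/ and is therefore nasalised to [ĩ].

[ʐĩŋo]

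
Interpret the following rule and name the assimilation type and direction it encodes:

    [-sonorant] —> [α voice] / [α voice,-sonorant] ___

progressive voicing assimilation

The rule copies [voice] from the environment onto the target, so the assimilating feature is voicing.
Since the environment is written before the underscore, the trigger precedes the target; the direction is progressive.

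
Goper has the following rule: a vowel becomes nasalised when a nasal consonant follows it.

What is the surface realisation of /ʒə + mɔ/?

The vowel /ə/ is adjacent to the following nasal /m/, so it acquires [+nasal] and surfaces as [ə̃].

[ʒə̃mɔ]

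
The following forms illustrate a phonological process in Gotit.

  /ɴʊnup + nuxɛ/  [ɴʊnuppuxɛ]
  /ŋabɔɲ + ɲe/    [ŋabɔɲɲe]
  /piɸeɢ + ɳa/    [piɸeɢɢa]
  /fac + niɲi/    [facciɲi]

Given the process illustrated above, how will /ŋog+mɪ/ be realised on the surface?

The data show progressive total assimilation (/n/ → [p] after /p/; /ɳ/ → [ɢ] after /ɢ/; /n/ → [c] after /c/): in every case the target segment becomes identical to its preceding neighbour, copying more than a single feature.
In [ŋabɔɲɲe] the two consonants at the boundary are already identical (/ɲ/ + /ɲ/), so the rule applies vacuously and nothing changes.
/m/ is the segment targeted by the rule; it sits immediately after /g/, so it assimilates completely and surfaces as [g].

[ŋoggɪ]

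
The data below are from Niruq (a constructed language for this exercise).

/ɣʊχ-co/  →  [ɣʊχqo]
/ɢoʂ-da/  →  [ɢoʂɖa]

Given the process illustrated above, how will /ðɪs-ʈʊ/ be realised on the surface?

[ðɪstʊ]

The data show progressive place assimilation: /c/ → [q] after /χ/; /d/ → [ɖ] after /ʂ/. In each pair only place changes, matching the preceding consonant, while manner and voice stay constant.
/ʈ/ is a voiceless retroflex stop. The preceding trigger /s/ is alveolar, so /ʈ/ must become alveolar as well.
Changing only its place to alveolar gives [t] — the voiceless alveolar stop.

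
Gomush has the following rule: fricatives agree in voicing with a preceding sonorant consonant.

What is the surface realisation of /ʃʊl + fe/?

/f/ is a voiceless labiodental fricative. The preceding trigger /l/ is voiced, so /f/ must become voiced as well.
A voiced labiodental fricative is [v], so the surface segment is [v].

[ʃʊlve]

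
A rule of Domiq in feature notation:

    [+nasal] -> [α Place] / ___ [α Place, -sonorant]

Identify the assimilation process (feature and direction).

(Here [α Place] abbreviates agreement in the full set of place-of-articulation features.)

The shared variable α links the value of the place features (abbreviated [Place]) on the target to the same value on the neighbouring segment, so place is the feature that assimilates.
Since the environment is written after the underscore, the trigger follows the target; the direction is regressive.

regressive place assimilation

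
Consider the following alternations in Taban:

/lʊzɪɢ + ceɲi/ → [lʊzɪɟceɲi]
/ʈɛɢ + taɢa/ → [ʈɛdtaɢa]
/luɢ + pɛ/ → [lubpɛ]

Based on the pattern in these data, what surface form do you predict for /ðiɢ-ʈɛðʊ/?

The data show regressive place assimilation: /ɢ/ → [ɟ] before /c/; /ɢ/ → [d] before /t/; /ɢ/ → [b] before /p/. In each pair only place changes, matching the following consonant, while manner and voice stay constant.
/ɢ/ is a voiced uvular stop. The following trigger /ʈ/ is retroflex, so /ɢ/ must become retroflex as well.
A voiced retroflex stop is [ɖ], so the surface segment is [ɖ].

[ðiɖʈɛðʊ]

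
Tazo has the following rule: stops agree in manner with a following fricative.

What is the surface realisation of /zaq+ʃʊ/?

[zaχʃʊ]

/q/ is a voiceless uvular stop. The following trigger /ʃ/ is a fricative, so /q/ must become a fricative as well.
A voiceless uvular fricative is [χ], so the surface segment is [χ].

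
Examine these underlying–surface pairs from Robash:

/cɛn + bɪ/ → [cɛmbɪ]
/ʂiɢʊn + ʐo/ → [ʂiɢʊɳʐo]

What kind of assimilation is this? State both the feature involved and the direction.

regressive place assimilation

Underlying /n/ is realised as [m] next to /b/; /b/ itself does not change.
The change alveolar → bilabial matches the place of the following /b/, identifying this as place assimilation.
Manner and voice are unchanged, so the assimilation is partial, not total.
The other alternating form patterns the same way: /n/ → [ɳ] before /ʐ/ (alveolar → retroflex, matching retroflex) — only place changes, and always toward the following segment.
Since the segment that changes precedes the conditioning segment, the assimilation is regressive.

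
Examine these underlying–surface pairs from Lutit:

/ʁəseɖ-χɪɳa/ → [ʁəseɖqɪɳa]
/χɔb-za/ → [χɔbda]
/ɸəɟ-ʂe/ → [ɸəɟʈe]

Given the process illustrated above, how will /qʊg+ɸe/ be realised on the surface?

[qʊgpe]

The data show progressive manner assimilation: /χ/ → [q] after /ɖ/; /z/ → [d] after /b/; /ʂ/ → [ʈ] after /ɟ/. In each pair only manner changes, matching the preceding consonant, while place and voice stay constant.
/ɸ/ is a voiceless bilabial fricative. The preceding trigger /g/ is a stop, so /ɸ/ must become a stop as well.
A voiceless bilabial stop is [p], so the surface segment is [p].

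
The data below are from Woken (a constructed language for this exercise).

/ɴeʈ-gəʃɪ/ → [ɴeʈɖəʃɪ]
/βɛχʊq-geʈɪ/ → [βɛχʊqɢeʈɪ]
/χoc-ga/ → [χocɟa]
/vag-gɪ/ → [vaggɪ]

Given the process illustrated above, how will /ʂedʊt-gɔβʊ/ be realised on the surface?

The data show progressive place assimilation: /g/ → [ɖ] after /ʈ/; /g/ → [ɢ] after /q/; /g/ → [ɟ] after /c/. In each pair only place changes, matching the preceding consonant, while manner and voice stay constant.
No alternation appears in [vaggɪ]: there the adjacent consonants already agree in place (/g/ and /g/ are both velar), so this form is consistent with the same rule.
/g/ is a voiced velar stop. The preceding trigger /t/ is alveolar, so /g/ must become alveolar as well.
The voiced alveolar stop is [d], so /g/ → [d].

[ʂedʊtdɔβʊ]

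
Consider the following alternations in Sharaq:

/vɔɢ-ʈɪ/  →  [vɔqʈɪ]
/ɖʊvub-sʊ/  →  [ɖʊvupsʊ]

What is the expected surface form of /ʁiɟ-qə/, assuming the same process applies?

[ʁicqə]

The data show regressive voicing assimilation: /ɢ/ → [q] before /ʈ/; /b/ → [p] before /s/. In each pair only voicing changes, matching the following consonant, while place and manner stay constant.
/ɟ/ is a voiced palatal stop. The following trigger /q/ is voiceless, so /ɟ/ must become voiceless as well.
Changing only its voicing to voiceless gives [c] — the voiceless palatal stop.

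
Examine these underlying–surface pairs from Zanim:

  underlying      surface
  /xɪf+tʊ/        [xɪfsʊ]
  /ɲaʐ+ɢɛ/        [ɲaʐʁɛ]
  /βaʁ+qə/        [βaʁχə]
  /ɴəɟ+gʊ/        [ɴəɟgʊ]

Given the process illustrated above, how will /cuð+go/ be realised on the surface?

The data show progressive manner assimilation: /t/ → [s] after /f/; /ɢ/ → [ʁ] after /ʐ/; /q/ → [χ] after /ʁ/. In each pair only manner changes, matching the preceding consonant, while place and voice stay constant.
No alternation appears in [ɴəɟgʊ]: there the adjacent consonants already agree in manner (/g/ and /ɟ/ are both stops), so this form is consistent with the same rule.
/g/ is a voiced velar stop. The preceding trigger /ð/ is a fricative, so /g/ must become a fricative as well.
A voiced velar fricative is [ɣ], so the surface segment is [ɣ].

[cuðɣo]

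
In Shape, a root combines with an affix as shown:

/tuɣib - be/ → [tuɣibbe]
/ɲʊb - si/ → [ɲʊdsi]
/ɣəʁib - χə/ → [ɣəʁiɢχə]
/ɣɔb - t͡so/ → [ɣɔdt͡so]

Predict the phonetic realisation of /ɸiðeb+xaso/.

[ɸiðegxaso]

The data show regressive place assimilation: /b/ → [d] before /s/; /b/ → [ɢ] before /χ/; /b/ → [d] before /t͡s/. In each pair only place changes, matching the following consonant, while manner and voice stay constant.
No alternation appears in [tuɣibbe]: there the adjacent consonants already agree in place (/b/ and /b/ are both bilabial), so this form is consistent with the same rule.
The rule targets /b/ (voiced bilabial stop), which sits before the trigger /x/ (velar).
Changing only its place to velar gives [g] — the voiced velar stop.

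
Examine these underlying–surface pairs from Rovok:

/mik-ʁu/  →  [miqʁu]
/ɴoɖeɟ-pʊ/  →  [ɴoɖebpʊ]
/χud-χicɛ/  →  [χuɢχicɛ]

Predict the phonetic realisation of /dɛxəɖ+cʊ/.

[dɛxəɟcʊ]

The data show regressive place assimilation: /k/ → [q] before /ʁ/; /ɟ/ → [b] before /p/; /d/ → [ɢ] before /χ/. In each pair only place changes, matching the following consonant, while manner and voice stay constant.
The rule targets /ɖ/ (voiced retroflex stop), which sits before the trigger /c/ (palatal).
Changing only its place to palatal gives [ɟ] — the voiced palatal stop.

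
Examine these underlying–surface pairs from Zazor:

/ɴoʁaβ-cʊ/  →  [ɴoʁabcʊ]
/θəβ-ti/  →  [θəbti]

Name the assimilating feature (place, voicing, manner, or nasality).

manner

Comparing underlying and surface forms, /β/ → [b] is the alternation; the neighbouring /c/ is constant.
The change fricative → stop matches the manner of the following /c/, identifying this as manner assimilation.
Checking the remaining alternation: /β/ → [b] before /t/ (fricative → stop, matching a stop) — only manner changes, and always toward the following segment.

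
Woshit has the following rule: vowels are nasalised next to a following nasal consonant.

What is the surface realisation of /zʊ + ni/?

/ʊ/ sits next to the nasal /n/ and is therefore nasalised to [ʊ̃].

[zʊ̃ni]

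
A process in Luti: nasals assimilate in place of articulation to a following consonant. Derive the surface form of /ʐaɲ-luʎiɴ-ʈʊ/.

[ʐanluʎiɳʈʊ]

/ɲ/ is a voiced palatal nasal. The following trigger /l/ is alveolar, so /ɲ/ must become alveolar as well.
The voiced alveolar nasal is [n], so /ɲ/ → [n].
The same rule applies at the second boundary: /ɴ/ → [ɳ] next to /ʈ/.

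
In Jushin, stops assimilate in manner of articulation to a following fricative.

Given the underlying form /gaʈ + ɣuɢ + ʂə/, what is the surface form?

[gaʂɣuʁʂə]

The rule targets /ʈ/ (voiceless retroflex stop), which sits before the trigger /ɣ/ (fricative).
The voiceless retroflex fricative is [ʂ], so /ʈ/ → [ʂ].
The same rule applies at the second boundary: /ɢ/ → [ʁ] next to /ʂ/.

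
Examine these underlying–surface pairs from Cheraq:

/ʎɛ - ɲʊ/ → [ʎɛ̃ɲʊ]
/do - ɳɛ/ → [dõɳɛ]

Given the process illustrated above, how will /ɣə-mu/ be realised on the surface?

The data show regressive nasality assimilation (vowel nasalisation): /ɛ/ → [ɛ̃] before /ɲ/; /o/ → [õ] before /ɳ/ — a vowel is nasalised by an immediately following nasal consonant.
The vowel /ə/ is adjacent to the following nasal /m/, so it acquires [+nasal] and surfaces as [ə̃].

[ɣə̃mu]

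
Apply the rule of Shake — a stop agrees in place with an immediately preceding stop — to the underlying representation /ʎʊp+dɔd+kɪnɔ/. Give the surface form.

[ʎʊpbɔdtɪnɔ]

The rule targets /d/ (voiced alveolar stop), which sits after the trigger /p/ (bilabial).
Changing only its place to bilabial gives [b] — the voiced bilabial stop.
The same rule applies at the second boundary: /k/ → [t] next to /d/.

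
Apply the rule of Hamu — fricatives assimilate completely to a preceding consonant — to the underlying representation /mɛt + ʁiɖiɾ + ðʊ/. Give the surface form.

[mɛttiɖiɾɾʊ]

/ʁ/ is the segment targeted by the rule; it sits immediately after /t/, so it assimilates completely and surfaces as [t].
The same rule applies at the second boundary: /ð/ → [ɾ] next to /ɾ/.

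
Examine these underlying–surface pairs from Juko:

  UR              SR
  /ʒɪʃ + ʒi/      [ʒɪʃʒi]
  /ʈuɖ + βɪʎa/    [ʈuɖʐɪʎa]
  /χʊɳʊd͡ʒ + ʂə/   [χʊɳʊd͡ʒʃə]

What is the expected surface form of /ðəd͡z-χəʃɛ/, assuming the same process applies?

[ðəd͡zsəʃɛ]

The data show progressive place assimilation: /β/ → [ʐ] after /ɖ/; /ʂ/ → [ʃ] after /d͡ʒ/. In each pair only place changes, matching the preceding consonant, while manner and voice stay constant.
Nothing changes in [ʒɪʃʒi]: there the adjacent consonants already agree in place (/ʒ/ and /ʃ/ are both postalveolar), so this form is consistent with the same rule.
/χ/ is a voiceless uvular fricative. The preceding trigger /d͡z/ is alveolar, so /χ/ must become alveolar as well.
The voiceless alveolar fricative is [s], so /χ/ → [s].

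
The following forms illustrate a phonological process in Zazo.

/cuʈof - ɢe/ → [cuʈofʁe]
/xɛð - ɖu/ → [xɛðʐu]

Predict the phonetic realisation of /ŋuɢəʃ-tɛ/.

The data show progressive manner assimilation: /ɢ/ → [ʁ] after /f/; /ɖ/ → [ʐ] after /ð/. In each pair only manner changes, matching the preceding consonant, while place and voice stay constant.
The rule targets /t/ (voiceless alveolar stop), which sits after the trigger /ʃ/ (fricative).
Changing only its manner to fricative gives [s] — the voiceless alveolar fricative.

[ŋuɢəʃsɛ]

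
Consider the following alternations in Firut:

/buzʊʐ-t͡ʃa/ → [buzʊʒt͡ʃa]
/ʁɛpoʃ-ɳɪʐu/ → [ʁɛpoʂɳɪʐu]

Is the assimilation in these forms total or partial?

Underlying /ʐ/ is realised as [ʒ] next to /t͡ʃ/; /t͡ʃ/ itself does not change.
/ʐ/ is retroflex while /t͡ʃ/ is postalveolar; the output [ʒ] is postalveolar, matching the trigger — so the feature that spreads is place.
Manner and voice are unchanged, so the assimilation is partial, not total.
The other alternating form patterns the same way: /ʃ/ → [ʂ] before /ɳ/ (postalveolar → retroflex, matching retroflex) — only place changes, and always toward the following segment.

partial assimilation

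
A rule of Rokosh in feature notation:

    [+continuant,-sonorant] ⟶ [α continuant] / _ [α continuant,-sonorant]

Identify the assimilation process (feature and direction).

The rule copies [continuant] (continuancy) from the environment onto the target fricatives; since [±continuant] encodes the stop/fricative manner contrast, the assimilating dimension is manner.
The conditioning segment sits to the right of the focus bar, meaning the trigger follows the segment that changes — regressive assimilation.

regressive manner assimilation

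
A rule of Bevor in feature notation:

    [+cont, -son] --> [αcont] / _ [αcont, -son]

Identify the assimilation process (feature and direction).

The rule copies [cont] (continuancy) from the environment onto the target fricatives; since [±cont] encodes the stop/fricative manner contrast, the assimilating dimension is manner.
Since the environment is written after the underscore, the trigger follows the target; the direction is regressive.

regressive manner assimilation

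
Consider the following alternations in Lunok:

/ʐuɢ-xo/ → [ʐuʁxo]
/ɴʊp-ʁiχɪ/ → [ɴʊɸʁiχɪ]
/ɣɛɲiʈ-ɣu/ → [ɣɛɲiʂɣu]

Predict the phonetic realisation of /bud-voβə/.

The data show regressive manner assimilation: /ɢ/ → [ʁ] before /x/; /p/ → [ɸ] before /ʁ/; /ʈ/ → [ʂ] before /ɣ/. In each pair only manner changes, matching the following consonant, while place and voice stay constant.
/d/ is a voiced alveolar stop. The following trigger /v/ is a fricative, so /d/ must become a fricative as well.
The voiced alveolar fricative is [z], so /d/ → [z].

[buzvoβə]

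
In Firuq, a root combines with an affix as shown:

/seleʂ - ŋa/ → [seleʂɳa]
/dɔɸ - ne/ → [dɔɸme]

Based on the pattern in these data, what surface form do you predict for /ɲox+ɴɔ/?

The data show progressive place assimilation: /ŋ/ → [ɳ] after /ʂ/; /n/ → [m] after /ɸ/. In each pair only place changes, matching the preceding consonant, while manner and voice stay constant.
/ɴ/ is a voiced uvular nasal. The preceding trigger /x/ is velar, so /ɴ/ must become velar as well.
The voiced velar nasal is [ŋ], so /ɴ/ → [ŋ].

[ɲoxŋɔ]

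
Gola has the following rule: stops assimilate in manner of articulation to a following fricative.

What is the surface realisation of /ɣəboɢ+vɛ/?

[ɣəboʁvɛ]

The rule targets /ɢ/ (voiced uvular stop), which sits before the trigger /v/ (fricative).
The voiced uvular fricative is [ʁ], so /ɢ/ → [ʁ].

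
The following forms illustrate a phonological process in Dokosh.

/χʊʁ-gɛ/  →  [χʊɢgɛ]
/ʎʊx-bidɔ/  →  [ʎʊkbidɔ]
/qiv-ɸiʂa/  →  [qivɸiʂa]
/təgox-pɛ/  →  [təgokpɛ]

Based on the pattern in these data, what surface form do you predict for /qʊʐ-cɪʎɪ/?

The data show regressive manner assimilation: /ʁ/ → [ɢ] before /g/; /x/ → [k] before /b/; /x/ → [k] before /p/. In each pair only manner changes, matching the following consonant, while place and voice stay constant.
Nothing changes in [qivɸiʂa]: there the adjacent consonants already agree in manner (/v/ and /ɸ/ are both fricatives), so this form is consistent with the same rule.
/ʐ/ is a voiced retroflex fricative. The following trigger /c/ is a stop, so /ʐ/ must become a stop as well.
A voiced retroflex stop is [ɖ], so the surface segment is [ɖ].

[qʊɖcɪʎɪ]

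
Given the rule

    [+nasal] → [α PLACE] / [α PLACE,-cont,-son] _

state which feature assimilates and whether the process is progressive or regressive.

The rule copies the place features (abbreviated [PLACE]) from the environment onto the target, so the assimilating feature is place.
The conditioning segment sits to the left of the focus bar, meaning the trigger precedes the segment that changes — progressive assimilation.

progressive place assimilation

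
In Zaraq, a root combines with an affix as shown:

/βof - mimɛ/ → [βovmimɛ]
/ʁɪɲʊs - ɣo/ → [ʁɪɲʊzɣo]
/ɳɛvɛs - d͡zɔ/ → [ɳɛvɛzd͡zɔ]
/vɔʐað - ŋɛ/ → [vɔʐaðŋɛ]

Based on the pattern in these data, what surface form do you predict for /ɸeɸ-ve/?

[ɸeβve]

The data show regressive voicing assimilation: /f/ → [v] before /m/; /s/ → [z] before /ɣ/; /s/ → [z] before /d͡z/. In each pair only voicing changes, matching the following consonant, while place and manner stay constant.
Nothing changes in [vɔʐaðŋɛ]: there the adjacent consonants already agree in voicing (/ð/ and /ŋ/ are both voiced), so this form is consistent with the same rule.
/ɸ/ is a voiceless bilabial fricative. The following trigger /v/ is voiced, so /ɸ/ must become voiced as well.
The voiced bilabial fricative is [β], so /ɸ/ → [β].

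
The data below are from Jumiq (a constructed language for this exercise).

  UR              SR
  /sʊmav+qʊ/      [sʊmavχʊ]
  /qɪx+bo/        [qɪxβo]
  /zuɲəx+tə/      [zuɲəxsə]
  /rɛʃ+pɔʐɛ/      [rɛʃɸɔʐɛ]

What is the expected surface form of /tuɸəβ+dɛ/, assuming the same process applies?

[tuɸəβzɛ]

The data show progressive manner assimilation: /q/ → [χ] after /v/; /b/ → [β] after /x/; /t/ → [s] after /x/; /p/ → [ɸ] after /ʃ/. In each pair only manner changes, matching the preceding consonant, while place and voice stay constant.
/d/ is a voiced alveolar stop. The preceding trigger /β/ is a fricative, so /d/ must become a fricative as well.
Changing only its manner to fricative gives [z] — the voiced alveolar fricative.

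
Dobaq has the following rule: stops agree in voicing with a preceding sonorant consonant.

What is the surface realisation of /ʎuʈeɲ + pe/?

[ʎuʈeɲbe]

The rule targets /p/ (voiceless bilabial stop), which sits after the trigger /ɲ/ (voiced).
The voiced bilabial stop is [b], so /p/ → [b].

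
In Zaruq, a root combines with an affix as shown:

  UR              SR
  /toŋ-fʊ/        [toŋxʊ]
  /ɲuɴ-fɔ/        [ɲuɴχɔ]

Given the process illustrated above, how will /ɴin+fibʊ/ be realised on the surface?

The data show progressive place assimilation: /f/ → [x] after /ŋ/; /f/ → [χ] after /ɴ/. In each pair only place changes, matching the preceding consonant, while manner and voice stay constant.
/f/ is a voiceless labiodental fricative. The preceding trigger /n/ is alveolar, so /f/ must become alveolar as well.
A voiceless alveolar fricative is [s], so the surface segment is [s].

[ɴinsibʊ]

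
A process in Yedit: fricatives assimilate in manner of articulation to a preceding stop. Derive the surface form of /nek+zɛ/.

[nekdɛ]

The rule targets /z/ (voiced alveolar fricative), which sits after the trigger /k/ (stop).
The voiced alveolar stop is [d], so /z/ → [d].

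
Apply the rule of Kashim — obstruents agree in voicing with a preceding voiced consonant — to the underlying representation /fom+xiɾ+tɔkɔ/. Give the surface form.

/x/ is a voiceless velar fricative. The preceding trigger /m/ is voiced, so /x/ must become voiced as well.
A voiced velar fricative is [ɣ], so the surface segment is [ɣ].
The same rule applies at the second boundary: /t/ → [d] next to /ɾ/.

[fomɣiɾdɔkɔ]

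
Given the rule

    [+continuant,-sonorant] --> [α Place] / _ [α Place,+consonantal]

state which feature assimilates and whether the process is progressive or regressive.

The rule copies the place features (abbreviated [Place]) from the environment onto the target, so the assimilating feature is place.
The conditioning segment sits to the right of the focus bar, meaning the trigger follows the segment that changes — regressive assimilation.

regressive place assimilation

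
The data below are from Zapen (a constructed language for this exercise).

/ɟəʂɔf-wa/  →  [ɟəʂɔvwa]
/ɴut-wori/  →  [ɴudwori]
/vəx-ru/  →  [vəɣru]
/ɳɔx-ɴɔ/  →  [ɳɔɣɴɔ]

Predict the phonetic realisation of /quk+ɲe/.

[qugɲe]

The data show regressive voicing assimilation: /f/ → [v] before /w/; /t/ → [d] before /w/; /x/ → [ɣ] before /r/; /x/ → [ɣ] before /ɴ/. In each pair only voicing changes, matching the following consonant, while place and manner stay constant.
The rule targets /k/ (voiceless velar stop), which sits before the trigger /ɲ/ (voiced).
A voiced velar stop is [g], so the surface segment is [g].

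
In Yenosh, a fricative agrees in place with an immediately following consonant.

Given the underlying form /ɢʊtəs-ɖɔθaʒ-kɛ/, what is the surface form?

The rule targets /s/ (voiceless alveolar fricative), which sits before the trigger /ɖ/ (retroflex).
A voiceless retroflex fricative is [ʂ], so the surface segment is [ʂ].
The same rule applies at the second boundary: /ʒ/ → [ɣ] next to /k/.

[ɢʊtəʂɖɔθaɣkɛ]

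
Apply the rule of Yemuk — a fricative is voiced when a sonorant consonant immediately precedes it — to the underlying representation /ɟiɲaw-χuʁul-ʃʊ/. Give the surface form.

The rule targets /χ/ (voiceless uvular fricative), which sits after the trigger /w/ (voiced).
A voiced uvular fricative is [ʁ], so the surface segment is [ʁ].
At the second juncture, /ʃ/ likewise becomes [ʒ] adjacent to /l/.

[ɟiɲawʁuʁulʒʊ]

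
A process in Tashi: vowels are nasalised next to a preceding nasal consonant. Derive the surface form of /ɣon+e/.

[ɣonẽ]

The vowel /e/ is adjacent to the preceding nasal /n/, so it acquires [+nasal] and surfaces as [ẽ].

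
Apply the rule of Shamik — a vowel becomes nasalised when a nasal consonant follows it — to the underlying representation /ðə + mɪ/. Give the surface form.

/ə/ sits next to the nasal /m/ and is therefore nasalised to [ə̃].

[ðə̃mɪ]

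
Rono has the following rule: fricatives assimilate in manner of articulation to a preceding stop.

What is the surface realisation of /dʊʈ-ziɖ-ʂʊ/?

/z/ is a voiced alveolar fricative. The preceding trigger /ʈ/ is a stop, so /z/ must become a stop as well.
A voiced alveolar stop is [d], so the surface segment is [d].
The same rule applies at the second boundary: /ʂ/ → [ʈ] next to /ɖ/.

[dʊʈdiɖʈʊ]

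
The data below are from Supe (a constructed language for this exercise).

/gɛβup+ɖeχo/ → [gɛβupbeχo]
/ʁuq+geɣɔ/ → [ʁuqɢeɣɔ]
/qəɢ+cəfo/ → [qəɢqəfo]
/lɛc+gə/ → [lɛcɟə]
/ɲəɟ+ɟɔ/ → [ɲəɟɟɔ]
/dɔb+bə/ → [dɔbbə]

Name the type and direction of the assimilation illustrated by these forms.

progressive place assimilation

The segment that alternates is /ɖ/, which surfaces as [b] when adjacent to /p/.
/ɖ/ is retroflex while /p/ is bilabial; the output [b] is bilabial, matching the trigger — so the feature that spreads is place.
Manner and voice are unchanged, so the assimilation is partial, not total.
The other alternating forms pattern the same way: /g/ → [ɢ] after /q/ (velar → uvular, matching uvular); /c/ → [q] after /ɢ/ (palatal → uvular, matching uvular); /g/ → [ɟ] after /c/ (velar → palatal, matching palatal) — only place changes, and always toward the preceding segment.
No alternation appears in [ɲəɟɟɔ], [dɔbbə]: there the adjacent consonants already agree in place (/ɟ/ and /ɟ/ are both palatal; /b/ and /b/ are both bilabial), so these forms are consistent with the same rule.
Since the segment that changes follows the conditioning segment, the assimilation is progressive.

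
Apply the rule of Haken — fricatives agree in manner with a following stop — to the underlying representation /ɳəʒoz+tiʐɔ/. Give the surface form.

The rule targets /z/ (voiced alveolar fricative), which sits before the trigger /t/ (stop).
The voiced alveolar stop is [d], so /z/ → [d].

[ɳəʒodtiʐɔ]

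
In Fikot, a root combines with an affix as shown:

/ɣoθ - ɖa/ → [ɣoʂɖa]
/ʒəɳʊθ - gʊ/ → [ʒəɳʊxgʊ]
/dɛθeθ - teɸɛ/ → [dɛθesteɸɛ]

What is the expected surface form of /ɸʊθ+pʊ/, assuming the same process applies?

The data show regressive place assimilation: /θ/ → [ʂ] before /ɖ/; /θ/ → [x] before /g/; /θ/ → [s] before /t/. In each pair only place changes, matching the following consonant, while manner and voice stay constant.
/θ/ is a voiceless dental fricative. The following trigger /p/ is bilabial, so /θ/ must become bilabial as well.
A voiceless bilabial fricative is [ɸ], so the surface segment is [ɸ].

[ɸʊɸpʊ]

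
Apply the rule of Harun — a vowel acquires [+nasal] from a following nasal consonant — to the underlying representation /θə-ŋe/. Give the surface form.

[θə̃ŋe]

The vowel /ə/ is adjacent to the following nasal /ŋ/, so it acquires [+nasal] and surfaces as [ə̃].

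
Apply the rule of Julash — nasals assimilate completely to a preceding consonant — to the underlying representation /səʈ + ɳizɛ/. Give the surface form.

/ɳ/ is the segment targeted by the rule; it sits immediately after /ʈ/, so it assimilates completely and surfaces as [ʈ].

[səʈʈizɛ]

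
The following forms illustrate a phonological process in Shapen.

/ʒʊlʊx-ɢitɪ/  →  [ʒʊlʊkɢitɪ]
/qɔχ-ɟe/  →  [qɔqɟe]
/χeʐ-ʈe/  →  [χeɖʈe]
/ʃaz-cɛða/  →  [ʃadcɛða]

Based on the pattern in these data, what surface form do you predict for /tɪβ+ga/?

[tɪbga]

The data show regressive manner assimilation: /x/ → [k] before /ɢ/; /χ/ → [q] before /ɟ/; /ʐ/ → [ɖ] before /ʈ/; /z/ → [d] before /c/. In each pair only manner changes, matching the following consonant, while place and voice stay constant.
/β/ is a voiced bilabial fricative. The following trigger /g/ is a stop, so /β/ must become a stop as well.
A voiced bilabial stop is [b], so the surface segment is [b].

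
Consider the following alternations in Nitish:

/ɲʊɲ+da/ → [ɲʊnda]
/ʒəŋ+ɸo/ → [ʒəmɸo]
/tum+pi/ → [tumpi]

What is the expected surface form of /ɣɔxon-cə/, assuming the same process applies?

[ɣɔxoɲcə]

The data show regressive place assimilation: /ɲ/ → [n] before /d/; /ŋ/ → [m] before /ɸ/. In each pair only place changes, matching the following consonant, while manner and voice stay constant.
Nothing changes in [tumpi]: there the adjacent consonants already agree in place (/m/ and /p/ are both bilabial), so this form is consistent with the same rule.
/n/ is a voiced alveolar nasal. The following trigger /c/ is palatal, so /n/ must become palatal as well.
The voiced palatal nasal is [ɲ], so /n/ → [ɲ].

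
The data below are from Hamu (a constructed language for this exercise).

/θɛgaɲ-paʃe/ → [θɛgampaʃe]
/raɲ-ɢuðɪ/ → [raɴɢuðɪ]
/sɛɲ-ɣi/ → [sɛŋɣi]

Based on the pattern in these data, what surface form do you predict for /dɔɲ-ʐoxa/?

[dɔɳʐoxa]

The data show regressive place assimilation: /ɲ/ → [m] before /p/; /ɲ/ → [ɴ] before /ɢ/; /ɲ/ → [ŋ] before /ɣ/. In each pair only place changes, matching the following consonant, while manner and voice stay constant.
/ɲ/ is a voiced palatal nasal. The following trigger /ʐ/ is retroflex, so /ɲ/ must become retroflex as well.
A voiced retroflex nasal is [ɳ], so the surface segment is [ɳ].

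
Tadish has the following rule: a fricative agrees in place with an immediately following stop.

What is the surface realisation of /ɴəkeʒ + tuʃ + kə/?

The rule targets /ʒ/ (voiced postalveolar fricative), which sits before the trigger /t/ (alveolar).
The voiced alveolar fricative is [z], so /ʒ/ → [z].
At the second juncture, /ʃ/ likewise becomes [x] adjacent to /k/.

[ɴəkeztuxkə]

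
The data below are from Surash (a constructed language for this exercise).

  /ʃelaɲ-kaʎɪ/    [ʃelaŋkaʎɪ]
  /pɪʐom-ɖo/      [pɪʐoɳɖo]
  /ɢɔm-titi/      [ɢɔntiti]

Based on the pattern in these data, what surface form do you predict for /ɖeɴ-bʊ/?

The data show regressive place assimilation: /ɲ/ → [ŋ] before /k/; /m/ → [ɳ] before /ɖ/; /m/ → [n] before /t/. In each pair only place changes, matching the following consonant, while manner and voice stay constant.
/ɴ/ is a voiced uvular nasal. The following trigger /b/ is bilabial, so /ɴ/ must become bilabial as well.
A voiced bilabial nasal is [m], so the surface segment is [m].

[ɖembʊ]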